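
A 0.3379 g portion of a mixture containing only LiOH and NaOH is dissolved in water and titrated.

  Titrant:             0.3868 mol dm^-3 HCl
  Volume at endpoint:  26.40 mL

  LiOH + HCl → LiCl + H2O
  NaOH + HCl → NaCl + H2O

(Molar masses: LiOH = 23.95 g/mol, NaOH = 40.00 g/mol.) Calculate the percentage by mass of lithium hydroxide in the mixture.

n(HCl) = 0.02640 × 0.3868 = 0.01021 mol
Let x = n(LiOH), y = n(NaOH).
Titrant: 1x + 1y = 0.01021;  mass: 23.95x + 40.00y = 0.3379
Solving, x = 4.396 × 10^-3 mol, y = 5.815 × 10^-3 mol
mass of LiOH = 4.396 × 10^-3 × 23.95 = 0.1053 g
% LiOH = 0.1053 / 0.3379 × 100 = 31.16 %

31.16 %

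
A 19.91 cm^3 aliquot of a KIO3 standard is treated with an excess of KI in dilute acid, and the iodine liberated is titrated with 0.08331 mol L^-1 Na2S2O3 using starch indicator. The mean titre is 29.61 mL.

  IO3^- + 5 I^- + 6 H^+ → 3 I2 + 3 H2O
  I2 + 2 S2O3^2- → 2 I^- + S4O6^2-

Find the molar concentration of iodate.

0.02065 mol/L

n(S2O3^2-) = 0.02961 × 0.08331 = 2.467 × 10^-3 mol
n(I2) = n(S2O3^2-)/2 = 1.233 × 10^-3 mol
From the 1:3 ratio, n(IO3^-) in the aliquot = 1/3 × 1.233 × 10^-3 = 4.111 × 10^-4 mol
[IO3^-] = 4.111 × 10^-4 / 0.01991 = 0.02065 mol/L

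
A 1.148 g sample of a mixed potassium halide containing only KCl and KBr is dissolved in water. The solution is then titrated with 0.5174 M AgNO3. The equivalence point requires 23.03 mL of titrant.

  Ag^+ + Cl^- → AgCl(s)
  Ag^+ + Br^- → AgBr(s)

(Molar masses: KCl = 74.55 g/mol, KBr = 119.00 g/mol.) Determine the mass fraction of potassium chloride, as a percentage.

39.44 %

n(AgNO3) = 0.02303 × 0.5174 = 0.01192 mol
Let x = n(KCl), y = n(KBr).
Titrant: 1x + 1y = 0.01192;  mass: 74.55x + 119.00y = 1.148
Solving, x = 6.074 × 10^-3 mol, y = 5.842 × 10^-3 mol
mass of KCl = 6.074 × 10^-3 × 74.55 = 0.4528 g
% KCl = 0.4528 / 1.148 × 100 = 39.44 %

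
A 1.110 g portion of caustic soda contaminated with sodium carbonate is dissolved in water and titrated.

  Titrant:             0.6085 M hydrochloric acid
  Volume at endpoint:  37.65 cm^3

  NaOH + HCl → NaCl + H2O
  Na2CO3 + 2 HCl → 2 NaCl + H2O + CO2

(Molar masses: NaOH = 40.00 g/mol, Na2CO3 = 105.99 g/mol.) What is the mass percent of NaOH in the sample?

n(HCl) = 0.03765 × 0.6085 = 0.02291 mol
Let x = n(NaOH), y = n(Na2CO3).
Titrant: 1x + 2y = 0.02291;  mass: 40.00x + 105.99y = 1.110
Solving, x = 8.012 × 10^-3 mol, y = 7.449 × 10^-3 mol
mass of NaOH = 8.012 × 10^-3 × 40.00 = 0.3205 g
% NaOH = 0.3205 / 1.110 × 100 = 28.87 %

28.87 %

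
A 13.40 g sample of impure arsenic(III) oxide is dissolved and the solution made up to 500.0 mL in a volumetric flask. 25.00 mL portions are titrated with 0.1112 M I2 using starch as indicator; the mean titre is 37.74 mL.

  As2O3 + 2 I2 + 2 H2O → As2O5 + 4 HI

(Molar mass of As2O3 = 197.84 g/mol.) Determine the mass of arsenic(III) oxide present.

8.303 g

n(I2) per titration = 0.03774 × 0.1112 = 4.197 × 10^-3 mol
From the 1:2 ratio, n(As2O3) in each aliquot = 1/2 × 4.197 × 10^-3 = 2.098 × 10^-3 mol
n(As2O3) in the whole flask = 2.098 × 10^-3 × 500.0/25.00 = 0.04197 mol
mass of As2O3 = 0.04197 × 197.84 = 8.303 g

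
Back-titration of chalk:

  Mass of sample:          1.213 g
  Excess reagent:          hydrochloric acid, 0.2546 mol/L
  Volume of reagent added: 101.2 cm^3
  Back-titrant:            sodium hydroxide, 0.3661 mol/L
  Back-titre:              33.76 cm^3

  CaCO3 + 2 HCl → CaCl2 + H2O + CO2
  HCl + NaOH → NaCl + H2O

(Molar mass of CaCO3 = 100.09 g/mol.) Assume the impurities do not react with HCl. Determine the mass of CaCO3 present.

n(HCl) added = 0.1012 × 0.2546 = 0.02577 mol
n(NaOH) used in back-titration = 0.03376 × 0.3661 = 0.01236 mol
n(HCl) left over = 0.01236 mol (1:1 ratio)
n(HCl) consumed by analyte = 0.02577 − 0.01236 = 0.01341 mol
From the 1:2 ratio, n(CaCO3) = 1/2 × 0.01341 = 6.703 × 10^-3 mol
mass of CaCO3 = 6.703 × 10^-3 × 100.09 = 0.6709 g

0.6709 g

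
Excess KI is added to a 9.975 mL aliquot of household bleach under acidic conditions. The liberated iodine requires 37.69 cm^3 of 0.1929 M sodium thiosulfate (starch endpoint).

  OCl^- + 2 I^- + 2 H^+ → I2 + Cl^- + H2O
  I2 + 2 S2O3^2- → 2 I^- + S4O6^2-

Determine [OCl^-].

n(S2O3^2-) = 0.03769 × 0.1929 = 7.270 × 10^-3 mol
n(I2) = n(S2O3^2-)/2 = 3.635 × 10^-3 mol
n(OCl^-) in the aliquot = 3.635 × 10^-3 mol (1:1 ratio)
[OCl^-] = 3.635 × 10^-3 / 0.009975 = 0.3644 mol/L

0.3644 M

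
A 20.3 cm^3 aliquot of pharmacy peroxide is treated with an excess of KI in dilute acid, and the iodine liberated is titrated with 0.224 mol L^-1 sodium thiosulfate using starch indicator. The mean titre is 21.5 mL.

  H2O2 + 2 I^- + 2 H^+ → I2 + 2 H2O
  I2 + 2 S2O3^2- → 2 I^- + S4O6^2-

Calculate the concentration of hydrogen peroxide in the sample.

n(S2O3^2-) = 0.0215 × 0.224 = 4.82 × 10^-3 mol
n(I2) = n(S2O3^2-)/2 = 2.41 × 10^-3 mol
n(H2O2) in the aliquot = 2.41 × 10^-3 mol (1:1 ratio)
[H2O2] = 2.41 × 10^-3 / 0.0203 = 0.119 mol/L

0.119 mol/L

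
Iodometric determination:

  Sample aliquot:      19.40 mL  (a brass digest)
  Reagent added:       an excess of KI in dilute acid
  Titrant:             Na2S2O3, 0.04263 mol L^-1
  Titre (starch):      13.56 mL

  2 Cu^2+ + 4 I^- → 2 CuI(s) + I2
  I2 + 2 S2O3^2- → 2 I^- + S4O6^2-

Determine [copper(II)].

n(S2O3^2-) = 0.01356 × 0.04263 = 5.781 × 10^-4 mol
n(I2) = n(S2O3^2-)/2 = 2.890 × 10^-4 mol
From the 2:1 ratio, n(Cu2+) in the aliquot = 2/1 × 2.890 × 10^-4 = 5.781 × 10^-4 mol
[Cu2+] = 5.781 × 10^-4 / 0.01940 = 0.02980 mol/L

0.02980 mol/L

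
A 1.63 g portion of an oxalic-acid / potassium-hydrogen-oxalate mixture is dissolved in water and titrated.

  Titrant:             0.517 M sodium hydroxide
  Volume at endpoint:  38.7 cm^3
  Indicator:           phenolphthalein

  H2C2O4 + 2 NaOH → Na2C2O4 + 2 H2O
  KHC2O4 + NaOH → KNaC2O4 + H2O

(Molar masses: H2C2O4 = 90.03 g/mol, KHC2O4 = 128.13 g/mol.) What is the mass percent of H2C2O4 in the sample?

n(NaOH) = 0.0387 × 0.517 = 0.0200 mol
Let x = n(H2C2O4), y = n(KHC2O4).
Titrant: 2x + 1y = 0.0200;  mass: 90.03x + 128.13y = 1.63
Solving, x = 5.62 × 10^-3 mol, y = 8.78 × 10^-3 mol
mass of H2C2O4 = 5.62 × 10^-3 × 90.03 = 0.506 g
% H2C2O4 = 0.506 / 1.63 × 100 = 31.0 %

31.0 %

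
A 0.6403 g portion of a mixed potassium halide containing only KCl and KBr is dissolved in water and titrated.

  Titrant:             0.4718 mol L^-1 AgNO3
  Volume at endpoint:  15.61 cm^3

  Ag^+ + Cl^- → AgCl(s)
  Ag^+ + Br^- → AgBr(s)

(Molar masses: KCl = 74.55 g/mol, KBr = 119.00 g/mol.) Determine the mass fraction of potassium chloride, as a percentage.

61.85 %

n(AgNO3) = 0.01561 × 0.4718 = 7.365 × 10^-3 mol
Let x = n(KCl), y = n(KBr).
Titrant: 1x + 1y = 7.365 × 10^-3;  mass: 74.55x + 119.00y = 0.6403
Solving, x = 5.312 × 10^-3 mol, y = 2.053 × 10^-3 mol
mass of KCl = 5.312 × 10^-3 × 74.55 = 0.3960 g
% KCl = 0.3960 / 0.6403 × 100 = 61.85 %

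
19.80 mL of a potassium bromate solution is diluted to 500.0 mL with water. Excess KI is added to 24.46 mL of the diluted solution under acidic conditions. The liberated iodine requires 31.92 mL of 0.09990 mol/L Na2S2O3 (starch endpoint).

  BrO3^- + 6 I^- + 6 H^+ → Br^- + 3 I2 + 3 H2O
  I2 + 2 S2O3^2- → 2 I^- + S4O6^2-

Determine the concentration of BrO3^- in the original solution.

0.5487 mol/L

n(S2O3^2-) = 0.03192 × 0.09990 = 3.189 × 10^-3 mol
n(I2) = n(S2O3^2-)/2 = 1.594 × 10^-3 mol
From the 1:3 ratio, n(BrO3^-) in the aliquot = 1/3 × 1.594 × 10^-3 = 5.315 × 10^-4 mol
[BrO3^-]_dilute = 5.315 × 10^-4 / 0.02446 = 0.02173 mol/L
[BrO3^-]_original = 0.02173 × 500.0/19.80 = 0.5487 mol/L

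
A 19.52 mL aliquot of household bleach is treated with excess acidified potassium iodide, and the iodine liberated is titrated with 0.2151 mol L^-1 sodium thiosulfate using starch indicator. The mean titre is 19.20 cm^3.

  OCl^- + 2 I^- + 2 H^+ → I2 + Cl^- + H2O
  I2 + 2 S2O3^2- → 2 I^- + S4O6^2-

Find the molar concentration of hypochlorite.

n(S2O3^2-) = 0.01920 × 0.2151 = 4.130 × 10^-3 mol
n(I2) = n(S2O3^2-)/2 = 2.065 × 10^-3 mol
n(OCl^-) in the aliquot = 2.065 × 10^-3 mol (1:1 ratio)
[OCl^-] = 2.065 × 10^-3 / 0.01952 = 0.1058 mol/L

0.1058 mol/L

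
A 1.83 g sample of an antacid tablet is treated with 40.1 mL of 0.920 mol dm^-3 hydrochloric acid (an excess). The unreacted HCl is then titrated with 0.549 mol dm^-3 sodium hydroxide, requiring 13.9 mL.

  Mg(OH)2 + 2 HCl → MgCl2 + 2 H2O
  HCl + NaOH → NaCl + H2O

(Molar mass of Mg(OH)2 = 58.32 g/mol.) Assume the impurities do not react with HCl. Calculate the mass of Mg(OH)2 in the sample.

n(HCl) added = 0.0401 × 0.920 = 0.0369 mol
n(NaOH) used in back-titration = 0.0139 × 0.549 = 7.63 × 10^-3 mol
n(HCl) left over = 7.63 × 10^-3 mol (1:1 ratio)
n(HCl) consumed by analyte = 0.0369 − 7.63 × 10^-3 = 0.0293 mol
From the 1:2 ratio, n(Mg(OH)2) = 1/2 × 0.0293 = 0.0146 mol
mass of Mg(OH)2 = 0.0146 × 58.32 = 0.853 g

0.853 g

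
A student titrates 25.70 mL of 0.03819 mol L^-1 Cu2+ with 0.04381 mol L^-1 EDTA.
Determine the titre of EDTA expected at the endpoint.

Cu^2+ + EDTA^4- → [Cu(EDTA)]^2-
n(Cu2+) = 0.02570 L × 0.03819 mol/L = 9.815 × 10^-4 mol
n(EDTA) = 9.815 × 10^-4 mol (1:1 stoichiometry)
V(EDTA) = 9.815 × 10^-4 mol / 0.04381 mol/L = 0.02240 L = 22.40 mL

22.40 mL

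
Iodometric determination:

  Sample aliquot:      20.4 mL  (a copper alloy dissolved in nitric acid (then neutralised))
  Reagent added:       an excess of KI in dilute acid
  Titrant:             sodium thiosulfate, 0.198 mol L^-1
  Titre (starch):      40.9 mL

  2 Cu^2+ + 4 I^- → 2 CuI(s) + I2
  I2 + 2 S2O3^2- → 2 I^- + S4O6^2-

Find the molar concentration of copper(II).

n(S2O3^2-) = 0.0409 × 0.198 = 8.10 × 10^-3 mol
n(I2) = n(S2O3^2-)/2 = 4.05 × 10^-3 mol
From the 2:1 ratio, n(Cu2+) in the aliquot = 2/1 × 4.05 × 10^-3 = 8.10 × 10^-3 mol
[Cu2+] = 8.10 × 10^-3 / 0.0204 = 0.397 mol/L

0.397 mol/L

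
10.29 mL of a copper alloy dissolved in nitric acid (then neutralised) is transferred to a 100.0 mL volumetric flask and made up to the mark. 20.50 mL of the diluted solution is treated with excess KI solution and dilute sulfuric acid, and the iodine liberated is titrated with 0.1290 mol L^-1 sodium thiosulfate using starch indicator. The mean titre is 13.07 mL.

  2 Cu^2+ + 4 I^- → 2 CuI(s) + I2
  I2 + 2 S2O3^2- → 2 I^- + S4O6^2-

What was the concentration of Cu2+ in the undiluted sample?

n(S2O3^2-) = 0.01307 × 0.1290 = 1.686 × 10^-3 mol
n(I2) = n(S2O3^2-)/2 = 8.430 × 10^-4 mol
From the 2:1 ratio, n(Cu2+) in the aliquot = 2/1 × 8.430 × 10^-4 = 1.686 × 10^-3 mol
[Cu2+]_dilute = 1.686 × 10^-3 / 0.02050 = 0.08225 mol/L
[Cu2+]_original = 0.08225 × 100.0/10.29 = 0.7993 mol/L

0.7993 mol/L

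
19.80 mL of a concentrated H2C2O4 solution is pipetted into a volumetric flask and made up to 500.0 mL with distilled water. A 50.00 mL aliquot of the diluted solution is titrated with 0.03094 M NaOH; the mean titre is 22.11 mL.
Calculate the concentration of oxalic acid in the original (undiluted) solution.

H2C2O4 + 2 NaOH → Na2C2O4 + 2 H2O
n(NaOH) = 0.02211 × 0.03094 = 6.841 × 10^-4 mol
From the 1:2 ratio, n(H2C2O4) in the aliquot = 1/2 × 6.841 × 10^-4 = 3.420 × 10^-4 mol
[H2C2O4]_dilute = 3.420 × 10^-4 / 0.05000 = 0.006841 mol/L
Dilution factor = 500.0 / 19.80 = 25.25
[H2C2O4]_stock = 0.006841 × 25.25 = 0.1727 mol/L

0.1727 M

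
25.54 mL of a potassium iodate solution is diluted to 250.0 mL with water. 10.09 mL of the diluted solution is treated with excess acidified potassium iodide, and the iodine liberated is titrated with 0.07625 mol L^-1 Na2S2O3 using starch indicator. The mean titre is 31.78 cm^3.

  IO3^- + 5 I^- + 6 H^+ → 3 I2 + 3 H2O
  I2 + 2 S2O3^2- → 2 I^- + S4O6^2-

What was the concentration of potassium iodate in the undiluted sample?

n(S2O3^2-) = 0.03178 × 0.07625 = 2.423 × 10^-3 mol
n(I2) = n(S2O3^2-)/2 = 1.212 × 10^-3 mol
From the 1:3 ratio, n(IO3^-) in the aliquot = 1/3 × 1.212 × 10^-3 = 4.039 × 10^-4 mol
[IO3^-]_dilute = 4.039 × 10^-4 / 0.01009 = 0.04003 mol/L
[IO3^-]_original = 0.04003 × 250.0/25.54 = 0.3918 mol/L

0.3918 mol/L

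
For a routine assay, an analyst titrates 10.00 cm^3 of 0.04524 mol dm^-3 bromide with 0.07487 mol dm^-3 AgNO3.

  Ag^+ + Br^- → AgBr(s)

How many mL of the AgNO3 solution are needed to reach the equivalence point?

n(Br-) = 0.01000 L × 0.04524 mol/L = 4.524 × 10^-4 mol
n(AgNO3) = 4.524 × 10^-4 mol (1:1 stoichiometry)
V(AgNO3) = 4.524 × 10^-4 mol / 0.07487 mol/L = 0.006042 L = 6.042 mL

6.042 mL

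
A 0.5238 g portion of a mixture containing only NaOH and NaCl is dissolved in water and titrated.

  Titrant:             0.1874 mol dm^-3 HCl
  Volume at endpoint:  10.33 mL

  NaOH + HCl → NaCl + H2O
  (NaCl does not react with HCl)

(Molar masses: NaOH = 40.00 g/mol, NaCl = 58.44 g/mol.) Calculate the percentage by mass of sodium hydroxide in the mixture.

14.78 %

n(HCl) = 0.01033 × 0.1874 = 1.936 × 10^-3 mol
Let x = n(NaOH), y = n(NaCl).
Titrant: 1x = 1.936 × 10^-3;  mass: 40.00x + 58.44y = 0.5238
Solving, x = 1.936 × 10^-3 mol, y = 7.638 × 10^-3 mol
mass of NaOH = 1.936 × 10^-3 × 40.00 = 0.07743 g
% NaOH = 0.07743 / 0.5238 × 100 = 14.78 %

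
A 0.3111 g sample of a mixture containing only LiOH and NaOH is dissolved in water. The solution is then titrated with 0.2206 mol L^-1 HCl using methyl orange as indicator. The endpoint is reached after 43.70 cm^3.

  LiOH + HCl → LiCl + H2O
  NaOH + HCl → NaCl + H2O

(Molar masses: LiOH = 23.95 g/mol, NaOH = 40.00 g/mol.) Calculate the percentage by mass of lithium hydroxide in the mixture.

35.74 %

n(HCl) = 0.04370 × 0.2206 = 9.640 × 10^-3 mol
Let x = n(LiOH), y = n(NaOH).
Titrant: 1x + 1y = 9.640 × 10^-3;  mass: 23.95x + 40.00y = 0.3111
Solving, x = 4.642 × 10^-3 mol, y = 4.998 × 10^-3 mol
mass of LiOH = 4.642 × 10^-3 × 23.95 = 0.1112 g
% LiOH = 0.1112 / 0.3111 × 100 = 35.74 %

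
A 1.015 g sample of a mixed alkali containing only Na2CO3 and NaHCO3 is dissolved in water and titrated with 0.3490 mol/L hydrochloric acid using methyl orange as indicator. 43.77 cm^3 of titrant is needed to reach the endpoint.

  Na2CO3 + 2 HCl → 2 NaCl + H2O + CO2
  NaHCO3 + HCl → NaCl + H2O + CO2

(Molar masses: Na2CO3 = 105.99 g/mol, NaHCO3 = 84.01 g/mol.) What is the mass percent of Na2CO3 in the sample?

n(HCl) = 0.04377 × 0.3490 = 0.01528 mol
Let x = n(Na2CO3), y = n(NaHCO3).
Titrant: 2x + 1y = 0.01528;  mass: 105.99x + 84.01y = 1.015
Solving, x = 4.326 × 10^-3 mol, y = 6.625 × 10^-3 mol
mass of Na2CO3 = 4.326 × 10^-3 × 105.99 = 0.4585 g
% Na2CO3 = 0.4585 / 1.015 × 100 = 45.17 %

45.17 %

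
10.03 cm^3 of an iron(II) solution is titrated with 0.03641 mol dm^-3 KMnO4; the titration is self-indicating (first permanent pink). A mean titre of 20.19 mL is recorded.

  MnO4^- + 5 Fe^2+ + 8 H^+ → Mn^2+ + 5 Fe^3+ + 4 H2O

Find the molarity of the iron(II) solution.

0.3665 mol/L

n(KMnO4) = 0.02019 L × 0.03641 mol/L = 7.351 × 10^-4 mol
From the 5:1 mole ratio, n(Fe2+) = 5/1 × 7.351 × 10^-4 = 3.676 × 10^-3 mol
[Fe2+] = 3.676 × 10^-3 mol / 0.01003 L = 0.3665 mol/L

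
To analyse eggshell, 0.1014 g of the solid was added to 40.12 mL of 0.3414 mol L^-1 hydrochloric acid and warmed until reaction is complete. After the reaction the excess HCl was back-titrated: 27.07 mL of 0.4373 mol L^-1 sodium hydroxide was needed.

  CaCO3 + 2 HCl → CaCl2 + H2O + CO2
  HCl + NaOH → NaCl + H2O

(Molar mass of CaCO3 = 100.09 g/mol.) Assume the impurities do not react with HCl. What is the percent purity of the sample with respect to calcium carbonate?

91.76 %

n(HCl) added = 0.04012 × 0.3414 = 0.01370 mol
n(NaOH) used in back-titration = 0.02707 × 0.4373 = 0.01184 mol
n(HCl) left over = 0.01184 mol (1:1 ratio)
n(HCl) consumed by analyte = 0.01370 − 0.01184 = 1.859 × 10^-3 mol
From the 1:2 ratio, n(CaCO3) = 1/2 × 1.859 × 10^-3 = 9.296 × 10^-4 mol
mass of CaCO3 = 9.296 × 10^-4 × 100.09 = 0.09305 g
% CaCO3 = 0.09305 / 0.1014 × 100 = 91.76 %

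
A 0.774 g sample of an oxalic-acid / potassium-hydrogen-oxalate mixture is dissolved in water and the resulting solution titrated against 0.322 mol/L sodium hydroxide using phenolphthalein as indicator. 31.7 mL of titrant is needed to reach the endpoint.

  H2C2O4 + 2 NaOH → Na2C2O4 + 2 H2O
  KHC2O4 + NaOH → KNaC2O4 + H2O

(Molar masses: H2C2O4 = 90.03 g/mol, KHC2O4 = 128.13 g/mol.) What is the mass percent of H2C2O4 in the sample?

n(NaOH) = 0.0317 × 0.322 = 0.0102 mol
Let x = n(H2C2O4), y = n(KHC2O4).
Titrant: 2x + 1y = 0.0102;  mass: 90.03x + 128.13y = 0.774
Solving, x = 3.21 × 10^-3 mol, y = 3.78 × 10^-3 mol
mass of H2C2O4 = 3.21 × 10^-3 × 90.03 = 0.289 g
% H2C2O4 = 0.289 / 0.774 × 100 = 37.4 %

37.4 %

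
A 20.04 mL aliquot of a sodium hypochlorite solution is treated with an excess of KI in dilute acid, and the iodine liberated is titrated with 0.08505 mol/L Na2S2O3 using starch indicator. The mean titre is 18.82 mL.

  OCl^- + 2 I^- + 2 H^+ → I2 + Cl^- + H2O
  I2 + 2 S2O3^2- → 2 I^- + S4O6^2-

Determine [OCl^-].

n(S2O3^2-) = 0.01882 × 0.08505 = 1.601 × 10^-3 mol
n(I2) = n(S2O3^2-)/2 = 8.003 × 10^-4 mol
n(OCl^-) in the aliquot = 8.003 × 10^-4 mol (1:1 ratio)
[OCl^-] = 8.003 × 10^-4 / 0.02004 = 0.03994 mol/L

0.03994 mol/L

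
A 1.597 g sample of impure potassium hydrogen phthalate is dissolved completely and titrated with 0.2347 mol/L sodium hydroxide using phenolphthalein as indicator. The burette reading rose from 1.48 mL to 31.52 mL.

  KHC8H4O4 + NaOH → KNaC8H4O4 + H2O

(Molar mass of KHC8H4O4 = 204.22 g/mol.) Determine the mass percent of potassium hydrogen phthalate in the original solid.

90.16 %

n(NaOH) = 0.03004 L × 0.2347 mol/L = 7.050 × 10^-3 mol
n(KHC8H4O4) = 7.050 × 10^-3 mol (1:1 ratio)
mass of KHC8H4O4 = 7.050 × 10^-3 × 204.22 g/mol = 1.440 g
% KHC8H4O4 = 1.440 / 1.597 × 100 = 90.16 %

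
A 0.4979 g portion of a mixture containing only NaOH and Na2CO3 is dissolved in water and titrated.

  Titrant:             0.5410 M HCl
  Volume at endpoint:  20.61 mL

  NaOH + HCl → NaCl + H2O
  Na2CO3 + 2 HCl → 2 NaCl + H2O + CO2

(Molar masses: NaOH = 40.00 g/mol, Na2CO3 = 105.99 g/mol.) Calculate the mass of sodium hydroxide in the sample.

0.2862 g

n(HCl) = 0.02061 × 0.5410 = 0.01115 mol
Let x = n(NaOH), y = n(Na2CO3).
Titrant: 1x + 2y = 0.01115;  mass: 40.00x + 105.99y = 0.4979
Solving, x = 7.156 × 10^-3 mol, y = 1.997 × 10^-3 mol
mass of NaOH = 7.156 × 10^-3 × 40.00 = 0.2862 g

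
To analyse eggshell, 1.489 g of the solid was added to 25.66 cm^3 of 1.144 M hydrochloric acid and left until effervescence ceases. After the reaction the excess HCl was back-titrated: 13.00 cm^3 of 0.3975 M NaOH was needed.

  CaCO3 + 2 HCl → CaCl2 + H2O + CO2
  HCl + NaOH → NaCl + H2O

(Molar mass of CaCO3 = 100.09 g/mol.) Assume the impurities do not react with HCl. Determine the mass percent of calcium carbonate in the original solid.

n(HCl) added = 0.02566 × 1.144 = 0.02936 mol
n(NaOH) used in back-titration = 0.01300 × 0.3975 = 5.168 × 10^-3 mol
n(HCl) left over = 5.168 × 10^-3 mol (1:1 ratio)
n(HCl) consumed by analyte = 0.02936 − 5.168 × 10^-3 = 0.02419 mol
From the 1:2 ratio, n(CaCO3) = 1/2 × 0.02419 = 0.01209 mol
mass of CaCO3 = 0.01209 × 100.09 = 1.210 g
% CaCO3 = 1.210 / 1.489 × 100 = 81.29 %

81.29 %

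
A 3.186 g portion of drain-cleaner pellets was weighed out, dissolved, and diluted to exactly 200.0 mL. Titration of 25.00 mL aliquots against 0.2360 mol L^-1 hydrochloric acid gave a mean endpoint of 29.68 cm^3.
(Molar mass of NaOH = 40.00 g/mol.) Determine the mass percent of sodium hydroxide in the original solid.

70.35 %

NaOH + HCl → NaCl + H2O
n(HCl) per titration = 0.02968 × 0.2360 = 7.004 × 10^-3 mol
n(NaOH) in each aliquot = 7.004 × 10^-3 mol (1:1 ratio)
n(NaOH) in the whole flask = 7.004 × 10^-3 × 200.0/25.00 = 0.05604 mol
mass of NaOH = 0.05604 × 40.00 = 2.241 g
% NaOH = 2.241 / 3.186 × 100 = 70.35 %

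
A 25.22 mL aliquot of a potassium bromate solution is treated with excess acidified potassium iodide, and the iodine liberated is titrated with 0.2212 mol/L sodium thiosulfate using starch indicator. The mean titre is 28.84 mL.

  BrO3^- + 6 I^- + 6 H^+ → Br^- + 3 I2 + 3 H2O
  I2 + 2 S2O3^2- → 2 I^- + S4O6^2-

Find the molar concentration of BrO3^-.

n(S2O3^2-) = 0.02884 × 0.2212 = 6.379 × 10^-3 mol
n(I2) = n(S2O3^2-)/2 = 3.190 × 10^-3 mol
From the 1:3 ratio, n(BrO3^-) in the aliquot = 1/3 × 3.190 × 10^-3 = 1.063 × 10^-3 mol
[BrO3^-] = 1.063 × 10^-3 / 0.02522 = 0.04216 mol/L

0.04216 mol/L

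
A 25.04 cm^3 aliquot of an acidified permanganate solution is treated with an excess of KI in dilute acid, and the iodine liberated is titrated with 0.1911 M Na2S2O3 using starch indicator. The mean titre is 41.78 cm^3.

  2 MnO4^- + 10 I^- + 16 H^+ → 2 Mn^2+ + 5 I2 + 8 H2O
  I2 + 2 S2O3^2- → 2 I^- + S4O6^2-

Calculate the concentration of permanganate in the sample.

n(S2O3^2-) = 0.04178 × 0.1911 = 7.984 × 10^-3 mol
n(I2) = n(S2O3^2-)/2 = 3.992 × 10^-3 mol
From the 2:5 ratio, n(MnO4^-) in the aliquot = 2/5 × 3.992 × 10^-3 = 1.597 × 10^-3 mol
[MnO4^-] = 1.597 × 10^-3 / 0.02504 = 0.06377 mol/L

0.06377 M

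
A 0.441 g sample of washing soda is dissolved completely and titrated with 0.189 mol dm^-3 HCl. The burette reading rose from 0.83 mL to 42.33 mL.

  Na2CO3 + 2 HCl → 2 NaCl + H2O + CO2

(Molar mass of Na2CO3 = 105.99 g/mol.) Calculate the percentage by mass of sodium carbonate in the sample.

94.3 %

n(HCl) = 0.0415 L × 0.189 mol/L = 7.84 × 10^-3 mol
From the 1:2 ratio, n(Na2CO3) = 1/2 × 7.84 × 10^-3 = 3.92 × 10^-3 mol
mass of Na2CO3 = 3.92 × 10^-3 × 105.99 g/mol = 0.416 g
% Na2CO3 = 0.416 / 0.441 × 100 = 94.3 %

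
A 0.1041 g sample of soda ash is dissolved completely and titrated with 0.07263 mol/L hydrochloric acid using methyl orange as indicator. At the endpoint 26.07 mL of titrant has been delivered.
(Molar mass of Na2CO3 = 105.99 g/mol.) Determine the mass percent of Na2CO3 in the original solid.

96.39 %

Na2CO3 + 2 HCl → 2 NaCl + H2O + CO2
n(HCl) = 0.02607 L × 0.07263 mol/L = 1.893 × 10^-3 mol
From the 1:2 ratio, n(Na2CO3) = 1/2 × 1.893 × 10^-3 = 9.467 × 10^-4 mol
mass of Na2CO3 = 9.467 × 10^-4 × 105.99 g/mol = 0.1003 g
% Na2CO3 = 0.1003 / 0.1041 × 100 = 96.39 %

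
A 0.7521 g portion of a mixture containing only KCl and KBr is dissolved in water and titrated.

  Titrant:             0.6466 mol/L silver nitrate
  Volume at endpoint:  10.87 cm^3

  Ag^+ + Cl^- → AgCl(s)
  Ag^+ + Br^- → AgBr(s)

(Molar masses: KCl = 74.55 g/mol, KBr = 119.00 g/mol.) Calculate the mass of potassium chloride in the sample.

0.1414 g

n(AgNO3) = 0.01087 × 0.6466 = 7.029 × 10^-3 mol
Let x = n(KCl), y = n(KBr).
Titrant: 1x + 1y = 7.029 × 10^-3;  mass: 74.55x + 119.00y = 0.7521
Solving, x = 1.896 × 10^-3 mol, y = 5.132 × 10^-3 mol
mass of KCl = 1.896 × 10^-3 × 74.55 = 0.1414 g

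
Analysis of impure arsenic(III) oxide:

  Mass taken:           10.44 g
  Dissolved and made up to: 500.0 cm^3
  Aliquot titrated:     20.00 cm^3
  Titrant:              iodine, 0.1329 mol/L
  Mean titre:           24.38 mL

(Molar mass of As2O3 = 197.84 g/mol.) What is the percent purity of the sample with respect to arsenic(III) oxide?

76.75 %

As2O3 + 2 I2 + 2 H2O → As2O5 + 4 HI
n(I2) per titration = 0.02438 × 0.1329 = 3.240 × 10^-3 mol
From the 1:2 ratio, n(As2O3) in each aliquot = 1/2 × 3.240 × 10^-3 = 1.620 × 10^-3 mol
n(As2O3) in the whole flask = 1.620 × 10^-3 × 500.0/20.00 = 0.04050 mol
mass of As2O3 = 0.04050 × 197.84 = 8.013 g
% As2O3 = 8.013 / 10.44 × 100 = 76.75 %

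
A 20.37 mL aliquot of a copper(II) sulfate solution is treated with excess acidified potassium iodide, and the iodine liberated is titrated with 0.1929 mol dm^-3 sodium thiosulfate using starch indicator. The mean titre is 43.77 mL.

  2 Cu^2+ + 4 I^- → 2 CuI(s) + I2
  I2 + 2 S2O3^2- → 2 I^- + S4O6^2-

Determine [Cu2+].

n(S2O3^2-) = 0.04377 × 0.1929 = 8.443 × 10^-3 mol
n(I2) = n(S2O3^2-)/2 = 4.222 × 10^-3 mol
From the 2:1 ratio, n(Cu2+) in the aliquot = 2/1 × 4.222 × 10^-3 = 8.443 × 10^-3 mol
[Cu2+] = 8.443 × 10^-3 / 0.02037 = 0.4145 mol/L

0.4145 mol/L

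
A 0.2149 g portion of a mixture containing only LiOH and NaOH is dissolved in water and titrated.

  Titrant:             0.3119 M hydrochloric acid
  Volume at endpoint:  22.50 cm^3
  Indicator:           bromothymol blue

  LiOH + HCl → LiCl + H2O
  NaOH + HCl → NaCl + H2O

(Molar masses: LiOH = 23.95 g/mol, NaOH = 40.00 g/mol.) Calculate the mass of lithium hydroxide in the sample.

n(HCl) = 0.02250 × 0.3119 = 7.018 × 10^-3 mol
Let x = n(LiOH), y = n(NaOH).
Titrant: 1x + 1y = 7.018 × 10^-3;  mass: 23.95x + 40.00y = 0.2149
Solving, x = 4.100 × 10^-3 mol, y = 2.917 × 10^-3 mol
mass of LiOH = 4.100 × 10^-3 × 23.95 = 0.09820 g

0.09820 g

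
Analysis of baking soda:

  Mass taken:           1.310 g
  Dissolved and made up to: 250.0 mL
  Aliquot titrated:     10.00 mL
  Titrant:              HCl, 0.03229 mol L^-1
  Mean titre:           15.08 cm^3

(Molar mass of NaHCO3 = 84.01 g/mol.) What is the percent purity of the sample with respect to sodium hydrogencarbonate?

NaHCO3 + HCl → NaCl + H2O + CO2
n(HCl) per titration = 0.01508 × 0.03229 = 4.869 × 10^-4 mol
n(NaHCO3) in each aliquot = 4.869 × 10^-4 mol (1:1 ratio)
n(NaHCO3) in the whole flask = 4.869 × 10^-4 × 250.0/10.00 = 0.01217 mol
mass of NaHCO3 = 0.01217 × 84.01 = 1.023 g
% NaHCO3 = 1.023 / 1.310 × 100 = 78.07 %

78.07 %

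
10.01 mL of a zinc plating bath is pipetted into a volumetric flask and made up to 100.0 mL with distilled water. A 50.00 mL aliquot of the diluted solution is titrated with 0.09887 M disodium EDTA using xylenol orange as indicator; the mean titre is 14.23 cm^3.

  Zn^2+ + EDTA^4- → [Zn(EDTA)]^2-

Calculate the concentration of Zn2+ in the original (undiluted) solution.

n(EDTA) = 0.01423 × 0.09887 = 1.407 × 10^-3 mol
n(Zn2+) in the aliquot = 1.407 × 10^-3 mol (1:1 ratio)
[Zn2+]_dilute = 1.407 × 10^-3 / 0.05000 = 0.02814 mol/L
Dilution factor = 100.0 / 10.01 = 9.990
[Zn2+]_stock = 0.02814 × 9.990 = 0.2811 mol/L

0.2811 M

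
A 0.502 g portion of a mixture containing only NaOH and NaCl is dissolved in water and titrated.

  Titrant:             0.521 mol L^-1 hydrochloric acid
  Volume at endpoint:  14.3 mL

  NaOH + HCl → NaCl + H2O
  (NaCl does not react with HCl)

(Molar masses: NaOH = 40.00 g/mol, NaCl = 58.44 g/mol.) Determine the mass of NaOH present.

n(HCl) = 0.0143 × 0.521 = 7.45 × 10^-3 mol
Let x = n(NaOH), y = n(NaCl).
Titrant: 1x = 7.45 × 10^-3;  mass: 40.00x + 58.44y = 0.502
Solving, x = 7.45 × 10^-3 mol, y = 3.49 × 10^-3 mol
mass of NaOH = 7.45 × 10^-3 × 40.00 = 0.298 g

0.298 g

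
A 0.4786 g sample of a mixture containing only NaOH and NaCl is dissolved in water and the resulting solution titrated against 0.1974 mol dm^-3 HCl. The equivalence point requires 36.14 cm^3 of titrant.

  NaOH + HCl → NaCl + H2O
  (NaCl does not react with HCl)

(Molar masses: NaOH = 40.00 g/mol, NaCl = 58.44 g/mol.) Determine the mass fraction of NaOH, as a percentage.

59.62 %

n(HCl) = 0.03614 × 0.1974 = 7.134 × 10^-3 mol
Let x = n(NaOH), y = n(NaCl).
Titrant: 1x = 7.134 × 10^-3;  mass: 40.00x + 58.44y = 0.4786
Solving, x = 7.134 × 10^-3 mol, y = 3.307 × 10^-3 mol
mass of NaOH = 7.134 × 10^-3 × 40.00 = 0.2854 g
% NaOH = 0.2854 / 0.4786 × 100 = 59.62 %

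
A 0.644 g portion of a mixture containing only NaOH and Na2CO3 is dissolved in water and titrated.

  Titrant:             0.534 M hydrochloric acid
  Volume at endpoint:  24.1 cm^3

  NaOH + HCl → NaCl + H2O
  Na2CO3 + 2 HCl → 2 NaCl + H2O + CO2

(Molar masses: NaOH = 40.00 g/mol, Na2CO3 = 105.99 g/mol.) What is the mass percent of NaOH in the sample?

n(HCl) = 0.0241 × 0.534 = 0.0129 mol
Let x = n(NaOH), y = n(Na2CO3).
Titrant: 1x + 2y = 0.0129;  mass: 40.00x + 105.99y = 0.644
Solving, x = 2.93 × 10^-3 mol, y = 4.97 × 10^-3 mol
mass of NaOH = 2.93 × 10^-3 × 40.00 = 0.117 g
% NaOH = 0.117 / 0.644 × 100 = 18.2 %

18.2 %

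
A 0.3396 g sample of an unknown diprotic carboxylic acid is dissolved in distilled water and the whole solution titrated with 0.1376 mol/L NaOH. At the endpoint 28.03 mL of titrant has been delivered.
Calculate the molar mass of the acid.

n(NaOH) = 0.02803 L × 0.1376 mol/L = 3.857 × 10^-3 mol
From the 1:2 ratio, n(H2A) = 1/2 × 3.857 × 10^-3 = 1.928 × 10^-3 mol
M = m / n = 0.3396 g / 1.928 × 10^-3 mol = 176.1 g/mol

176.1 g/mol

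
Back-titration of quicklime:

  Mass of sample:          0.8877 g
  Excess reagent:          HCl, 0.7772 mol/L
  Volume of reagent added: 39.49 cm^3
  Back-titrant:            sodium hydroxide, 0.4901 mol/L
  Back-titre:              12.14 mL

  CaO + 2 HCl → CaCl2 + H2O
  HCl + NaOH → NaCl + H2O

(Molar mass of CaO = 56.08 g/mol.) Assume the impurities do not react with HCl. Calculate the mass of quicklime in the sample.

n(HCl) added = 0.03949 × 0.7772 = 0.03069 mol
n(NaOH) used in back-titration = 0.01214 × 0.4901 = 5.950 × 10^-3 mol
n(HCl) left over = 5.950 × 10^-3 mol (1:1 ratio)
n(HCl) consumed by analyte = 0.03069 − 5.950 × 10^-3 = 0.02474 mol
From the 1:2 ratio, n(CaO) = 1/2 × 0.02474 = 0.01237 mol
mass of CaO = 0.01237 × 56.08 = 0.6938 g

0.6938 g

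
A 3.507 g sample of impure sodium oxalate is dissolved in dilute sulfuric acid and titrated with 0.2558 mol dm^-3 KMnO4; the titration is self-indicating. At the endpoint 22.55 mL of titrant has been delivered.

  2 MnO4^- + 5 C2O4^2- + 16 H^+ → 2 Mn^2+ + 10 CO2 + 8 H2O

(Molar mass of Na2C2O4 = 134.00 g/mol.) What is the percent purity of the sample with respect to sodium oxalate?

55.10 %

n(KMnO4) = 0.02255 L × 0.2558 mol/L = 5.768 × 10^-3 mol
From the 5:2 ratio, n(Na2C2O4) = 5/2 × 5.768 × 10^-3 = 0.01442 mol
mass of Na2C2O4 = 0.01442 × 134.00 g/mol = 1.932 g
% Na2C2O4 = 1.932 / 3.507 × 100 = 55.10 %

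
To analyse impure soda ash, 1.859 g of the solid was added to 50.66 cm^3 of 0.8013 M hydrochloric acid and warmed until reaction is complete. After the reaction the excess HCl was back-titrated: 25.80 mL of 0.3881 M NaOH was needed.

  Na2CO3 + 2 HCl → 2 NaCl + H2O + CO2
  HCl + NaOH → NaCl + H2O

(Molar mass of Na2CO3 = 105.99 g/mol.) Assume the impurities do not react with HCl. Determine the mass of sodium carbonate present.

n(HCl) added = 0.05066 × 0.8013 = 0.04059 mol
n(NaOH) used in back-titration = 0.02580 × 0.3881 = 0.01001 mol
n(HCl) left over = 0.01001 mol (1:1 ratio)
n(HCl) consumed by analyte = 0.04059 − 0.01001 = 0.03058 mol
From the 1:2 ratio, n(Na2CO3) = 1/2 × 0.03058 = 0.01529 mol
mass of Na2CO3 = 0.01529 × 105.99 = 1.621 g

1.621 g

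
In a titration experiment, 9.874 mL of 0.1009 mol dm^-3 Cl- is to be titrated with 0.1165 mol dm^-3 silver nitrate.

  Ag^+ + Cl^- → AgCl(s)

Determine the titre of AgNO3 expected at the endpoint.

n(Cl-) = 0.009874 L × 0.1009 mol/L = 9.963 × 10^-4 mol
n(AgNO3) = 9.963 × 10^-4 mol (1:1 stoichiometry)
V(AgNO3) = 9.963 × 10^-4 mol / 0.1165 mol/L = 0.008552 L = 8.552 mL

8.552 mL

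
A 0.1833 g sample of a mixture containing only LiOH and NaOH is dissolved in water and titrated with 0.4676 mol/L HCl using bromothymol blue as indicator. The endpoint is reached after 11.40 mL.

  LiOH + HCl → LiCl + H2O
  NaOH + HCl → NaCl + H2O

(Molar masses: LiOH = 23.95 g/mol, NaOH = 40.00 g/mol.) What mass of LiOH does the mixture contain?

n(HCl) = 0.01140 × 0.4676 = 5.331 × 10^-3 mol
Let x = n(LiOH), y = n(NaOH).
Titrant: 1x + 1y = 5.331 × 10^-3;  mass: 23.95x + 40.00y = 0.1833
Solving, x = 1.865 × 10^-3 mol, y = 3.466 × 10^-3 mol
mass of LiOH = 1.865 × 10^-3 × 23.95 = 0.04466 g

0.04466 g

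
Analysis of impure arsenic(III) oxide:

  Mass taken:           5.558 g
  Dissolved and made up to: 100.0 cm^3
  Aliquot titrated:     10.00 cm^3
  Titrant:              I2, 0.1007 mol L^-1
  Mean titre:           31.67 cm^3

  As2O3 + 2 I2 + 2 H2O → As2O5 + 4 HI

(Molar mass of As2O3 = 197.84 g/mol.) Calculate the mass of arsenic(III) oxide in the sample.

3.155 g

n(I2) per titration = 0.03167 × 0.1007 = 3.189 × 10^-3 mol
From the 1:2 ratio, n(As2O3) in each aliquot = 1/2 × 3.189 × 10^-3 = 1.595 × 10^-3 mol
n(As2O3) in the whole flask = 1.595 × 10^-3 × 100.0/10.00 = 0.01595 mol
mass of As2O3 = 0.01595 × 197.84 = 3.155 g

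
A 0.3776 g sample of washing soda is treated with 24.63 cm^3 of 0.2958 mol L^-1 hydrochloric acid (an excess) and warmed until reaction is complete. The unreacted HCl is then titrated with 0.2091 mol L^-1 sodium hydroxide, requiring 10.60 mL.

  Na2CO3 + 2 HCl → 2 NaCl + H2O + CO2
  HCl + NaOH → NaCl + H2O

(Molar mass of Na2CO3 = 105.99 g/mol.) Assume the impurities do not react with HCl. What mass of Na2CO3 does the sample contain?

n(HCl) added = 0.02463 × 0.2958 = 7.286 × 10^-3 mol
n(NaOH) used in back-titration = 0.01060 × 0.2091 = 2.216 × 10^-3 mol
n(HCl) left over = 2.216 × 10^-3 mol (1:1 ratio)
n(HCl) consumed by analyte = 7.286 × 10^-3 − 2.216 × 10^-3 = 5.069 × 10^-3 mol
From the 1:2 ratio, n(Na2CO3) = 1/2 × 5.069 × 10^-3 = 2.535 × 10^-3 mol
mass of Na2CO3 = 2.535 × 10^-3 × 105.99 = 0.2686 g

0.2686 g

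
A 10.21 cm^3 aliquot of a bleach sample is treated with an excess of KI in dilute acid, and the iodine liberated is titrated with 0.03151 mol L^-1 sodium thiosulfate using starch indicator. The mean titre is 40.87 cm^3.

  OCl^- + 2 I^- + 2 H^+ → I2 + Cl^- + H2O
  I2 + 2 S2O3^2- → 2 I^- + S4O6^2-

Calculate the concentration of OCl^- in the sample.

0.06307 mol/L

n(S2O3^2-) = 0.04087 × 0.03151 = 1.288 × 10^-3 mol
n(I2) = n(S2O3^2-)/2 = 6.439 × 10^-4 mol
n(OCl^-) in the aliquot = 6.439 × 10^-4 mol (1:1 ratio)
[OCl^-] = 6.439 × 10^-4 / 0.01021 = 0.06307 mol/L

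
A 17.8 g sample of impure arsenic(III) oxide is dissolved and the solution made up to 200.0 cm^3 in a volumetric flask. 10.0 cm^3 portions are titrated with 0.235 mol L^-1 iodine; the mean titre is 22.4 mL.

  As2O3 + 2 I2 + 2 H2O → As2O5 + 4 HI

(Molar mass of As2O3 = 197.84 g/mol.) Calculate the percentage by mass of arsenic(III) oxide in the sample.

58.5 %

n(I2) per titration = 0.0224 × 0.235 = 5.26 × 10^-3 mol
From the 1:2 ratio, n(As2O3) in each aliquot = 1/2 × 5.26 × 10^-3 = 2.63 × 10^-3 mol
n(As2O3) in the whole flask = 2.63 × 10^-3 × 200.0/10.0 = 0.0526 mol
mass of As2O3 = 0.0526 × 197.84 = 10.4 g
% As2O3 = 10.4 / 17.8 × 100 = 58.5 %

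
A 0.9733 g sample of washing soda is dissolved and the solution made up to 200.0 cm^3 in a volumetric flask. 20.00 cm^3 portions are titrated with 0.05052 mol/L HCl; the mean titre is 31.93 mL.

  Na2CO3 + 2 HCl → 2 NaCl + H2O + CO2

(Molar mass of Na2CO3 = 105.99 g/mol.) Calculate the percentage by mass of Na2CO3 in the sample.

n(HCl) per titration = 0.03193 × 0.05052 = 1.613 × 10^-3 mol
From the 1:2 ratio, n(Na2CO3) in each aliquot = 1/2 × 1.613 × 10^-3 = 8.066 × 10^-4 mol
n(Na2CO3) in the whole flask = 8.066 × 10^-4 × 200.0/20.00 = 8.066 × 10^-3 mol
mass of Na2CO3 = 8.066 × 10^-3 × 105.99 = 0.8549 g
% Na2CO3 = 0.8549 / 0.9733 × 100 = 87.83 %

87.83 %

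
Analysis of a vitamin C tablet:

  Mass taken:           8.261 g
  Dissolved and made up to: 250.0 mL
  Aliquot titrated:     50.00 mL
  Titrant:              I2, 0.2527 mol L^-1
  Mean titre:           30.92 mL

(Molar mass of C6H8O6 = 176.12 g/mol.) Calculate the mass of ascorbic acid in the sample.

C6H8O6 + I2 → C6H6O6 + 2 HI
n(I2) per titration = 0.03092 × 0.2527 = 7.813 × 10^-3 mol
n(C6H8O6) in each aliquot = 7.813 × 10^-3 mol (1:1 ratio)
n(C6H8O6) in the whole flask = 7.813 × 10^-3 × 250.0/50.00 = 0.03907 mol
mass of C6H8O6 = 0.03907 × 176.12 = 6.881 g

6.881 g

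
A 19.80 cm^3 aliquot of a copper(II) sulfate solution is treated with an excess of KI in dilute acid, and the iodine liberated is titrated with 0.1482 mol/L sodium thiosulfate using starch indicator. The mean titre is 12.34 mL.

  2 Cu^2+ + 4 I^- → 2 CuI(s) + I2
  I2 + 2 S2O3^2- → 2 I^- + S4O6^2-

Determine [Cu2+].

0.09236 mol/L

n(S2O3^2-) = 0.01234 × 0.1482 = 1.829 × 10^-3 mol
n(I2) = n(S2O3^2-)/2 = 9.144 × 10^-4 mol
From the 2:1 ratio, n(Cu2+) in the aliquot = 2/1 × 9.144 × 10^-4 = 1.829 × 10^-3 mol
[Cu2+] = 1.829 × 10^-3 / 0.01980 = 0.09236 mol/L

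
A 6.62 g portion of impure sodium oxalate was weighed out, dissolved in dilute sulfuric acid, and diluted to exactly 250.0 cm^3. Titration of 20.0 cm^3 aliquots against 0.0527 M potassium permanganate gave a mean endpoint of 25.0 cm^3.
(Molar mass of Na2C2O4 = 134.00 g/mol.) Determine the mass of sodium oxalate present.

5.52 g

2 MnO4^- + 5 C2O4^2- + 16 H^+ → 2 Mn^2+ + 10 CO2 + 8 H2O
n(KMnO4) per titration = 0.0250 × 0.0527 = 1.32 × 10^-3 mol
From the 5:2 ratio, n(Na2C2O4) in each aliquot = 5/2 × 1.32 × 10^-3 = 3.29 × 10^-3 mol
n(Na2C2O4) in the whole flask = 3.29 × 10^-3 × 250.0/20.0 = 0.0412 mol
mass of Na2C2O4 = 0.0412 × 134.00 = 5.52 g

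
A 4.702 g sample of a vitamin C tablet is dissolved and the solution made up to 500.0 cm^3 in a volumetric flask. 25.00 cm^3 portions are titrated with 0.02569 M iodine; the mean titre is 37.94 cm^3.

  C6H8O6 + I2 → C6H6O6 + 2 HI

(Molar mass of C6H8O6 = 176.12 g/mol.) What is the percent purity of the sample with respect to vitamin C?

n(I2) per titration = 0.03794 × 0.02569 = 9.747 × 10^-4 mol
n(C6H8O6) in each aliquot = 9.747 × 10^-4 mol (1:1 ratio)
n(C6H8O6) in the whole flask = 9.747 × 10^-4 × 500.0/25.00 = 0.01949 mol
mass of C6H8O6 = 0.01949 × 176.12 = 3.433 g
% C6H8O6 = 3.433 / 4.702 × 100 = 73.02 %

73.02 %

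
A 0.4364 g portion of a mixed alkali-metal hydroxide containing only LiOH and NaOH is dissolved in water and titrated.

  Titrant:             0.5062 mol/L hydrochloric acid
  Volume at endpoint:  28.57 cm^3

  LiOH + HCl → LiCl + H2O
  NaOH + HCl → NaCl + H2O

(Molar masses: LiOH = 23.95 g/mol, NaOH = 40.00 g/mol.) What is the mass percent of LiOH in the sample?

n(HCl) = 0.02857 × 0.5062 = 0.01446 mol
Let x = n(LiOH), y = n(NaOH).
Titrant: 1x + 1y = 0.01446;  mass: 23.95x + 40.00y = 0.4364
Solving, x = 8.853 × 10^-3 mol, y = 5.609 × 10^-3 mol
mass of LiOH = 8.853 × 10^-3 × 23.95 = 0.2120 g
% LiOH = 0.2120 / 0.4364 × 100 = 48.58 %

48.58 %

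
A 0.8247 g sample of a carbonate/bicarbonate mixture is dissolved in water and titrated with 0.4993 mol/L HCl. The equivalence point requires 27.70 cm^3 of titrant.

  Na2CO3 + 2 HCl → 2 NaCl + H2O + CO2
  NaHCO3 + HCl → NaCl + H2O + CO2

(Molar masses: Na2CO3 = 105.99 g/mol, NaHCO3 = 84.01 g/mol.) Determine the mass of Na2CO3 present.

0.5762 g

n(HCl) = 0.02770 × 0.4993 = 0.01383 mol
Let x = n(Na2CO3), y = n(NaHCO3).
Titrant: 2x + 1y = 0.01383;  mass: 105.99x + 84.01y = 0.8247
Solving, x = 5.436 × 10^-3 mol, y = 2.958 × 10^-3 mol
mass of Na2CO3 = 5.436 × 10^-3 × 105.99 = 0.5762 g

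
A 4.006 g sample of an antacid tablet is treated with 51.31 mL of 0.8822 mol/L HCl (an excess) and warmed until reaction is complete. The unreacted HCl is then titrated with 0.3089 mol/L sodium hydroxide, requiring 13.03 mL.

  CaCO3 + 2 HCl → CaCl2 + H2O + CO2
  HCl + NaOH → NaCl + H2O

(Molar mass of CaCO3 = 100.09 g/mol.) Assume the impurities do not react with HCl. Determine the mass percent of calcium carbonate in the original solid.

n(HCl) added = 0.05131 × 0.8822 = 0.04527 mol
n(NaOH) used in back-titration = 0.01303 × 0.3089 = 4.025 × 10^-3 mol
n(HCl) left over = 4.025 × 10^-3 mol (1:1 ratio)
n(HCl) consumed by analyte = 0.04527 − 4.025 × 10^-3 = 0.04124 mol
From the 1:2 ratio, n(CaCO3) = 1/2 × 0.04124 = 0.02062 mol
mass of CaCO3 = 0.02062 × 100.09 = 2.064 g
% CaCO3 = 2.064 / 4.006 × 100 = 51.52 %

51.52 %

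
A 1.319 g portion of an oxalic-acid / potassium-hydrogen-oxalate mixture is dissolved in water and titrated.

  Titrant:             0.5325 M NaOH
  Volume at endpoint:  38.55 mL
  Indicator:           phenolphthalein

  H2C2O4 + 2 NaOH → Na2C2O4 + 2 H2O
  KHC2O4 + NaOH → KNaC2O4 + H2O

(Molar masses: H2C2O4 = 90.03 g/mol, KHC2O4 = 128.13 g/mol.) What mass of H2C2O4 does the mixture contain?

0.7102 g

n(NaOH) = 0.03855 × 0.5325 = 0.02053 mol
Let x = n(H2C2O4), y = n(KHC2O4).
Titrant: 2x + 1y = 0.02053;  mass: 90.03x + 128.13y = 1.319
Solving, x = 7.888 × 10^-3 mol, y = 4.752 × 10^-3 mol
mass of H2C2O4 = 7.888 × 10^-3 × 90.03 = 0.7102 g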